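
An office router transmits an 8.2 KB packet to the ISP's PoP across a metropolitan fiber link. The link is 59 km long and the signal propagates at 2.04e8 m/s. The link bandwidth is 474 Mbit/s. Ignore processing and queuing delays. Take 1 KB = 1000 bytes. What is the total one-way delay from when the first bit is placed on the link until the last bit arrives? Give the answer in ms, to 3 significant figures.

L = 65600 bits.
Transmission delay = L/R = 65600 / 474000000 = 0.138397 ms.
Propagation delay = d/s = 59000 m / 204000000 m/s = 0.289216 ms.
Total = 0.428 ms.

0.428 ms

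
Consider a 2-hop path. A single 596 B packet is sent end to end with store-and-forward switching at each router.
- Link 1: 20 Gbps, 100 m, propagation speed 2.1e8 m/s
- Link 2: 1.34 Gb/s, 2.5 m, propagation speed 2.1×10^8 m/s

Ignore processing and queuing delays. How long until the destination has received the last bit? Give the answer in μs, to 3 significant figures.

L = 596 × 8 = 4768 bits.
Transmission delays (L/R per hop): 0.2384, 3.55821 μs; sum = 3.79661 μs.
Propagation delays (d/s per hop): 0.47619, 0.0119048 μs; sum = 0.488095 μs.
End-to-end = 4.28 μs.

4.28 μs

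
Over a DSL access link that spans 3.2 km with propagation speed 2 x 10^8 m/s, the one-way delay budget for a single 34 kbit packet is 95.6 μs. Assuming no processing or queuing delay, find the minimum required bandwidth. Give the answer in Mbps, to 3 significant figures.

Propagation delay = 3200 / 200000000 = 16 μs.
Transmission budget = 95.6 − 16 = 79.6 μs.
R ≥ L / t_tx = 34000 bits / 7.96e-05 s = 427 Mbps.

427 Mbps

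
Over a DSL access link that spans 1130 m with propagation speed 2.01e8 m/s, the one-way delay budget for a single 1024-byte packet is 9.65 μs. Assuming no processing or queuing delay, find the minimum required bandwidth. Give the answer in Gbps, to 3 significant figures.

2.03 Gbps

L = 8192 bits.
Propagation delay = 1130 / 2.01e+08 = 5.62189 μs.
Transmission budget = 9.65 − 5.62189 = 4.02811 μs.
R ≥ L / t_tx = 8192 bits / 4.02811e-06 s = 2.03 Gbps.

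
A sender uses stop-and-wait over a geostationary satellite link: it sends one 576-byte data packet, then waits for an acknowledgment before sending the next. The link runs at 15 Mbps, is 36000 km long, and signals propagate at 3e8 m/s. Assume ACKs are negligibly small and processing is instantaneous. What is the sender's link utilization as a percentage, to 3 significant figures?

0.128 %

t_tx = L/R = 4608/15000000 = 0.0003072 s.
t_prop = 36000000/300000000 = 0.12 s; RTT = 0.24 s.
Cycle = t_tx + RTT = 0.240307 s.
Utilization = t_tx / cycle = 0.0003072/0.240307 = 0.128 %.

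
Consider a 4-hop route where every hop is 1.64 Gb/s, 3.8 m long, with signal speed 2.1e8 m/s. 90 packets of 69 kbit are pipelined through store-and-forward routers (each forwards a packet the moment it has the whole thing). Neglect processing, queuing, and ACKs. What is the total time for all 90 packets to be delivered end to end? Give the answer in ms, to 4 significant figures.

3.913 ms

Per-hop transmission t_tx = L/R = 69000/1640000000 = 0.0420732 ms.
Per-hop propagation t_prop = 3.8/210000000 = 1.80952e-05 ms.
Pipeline fill: first packet needs 4·t_tx to clear all hops; remaining 89 packets each add one t_tx.
Total = (4+90-1)·t_tx + 4·t_prop = 93·0.0420732 + 4·1.80952e-05 = 3.913 ms.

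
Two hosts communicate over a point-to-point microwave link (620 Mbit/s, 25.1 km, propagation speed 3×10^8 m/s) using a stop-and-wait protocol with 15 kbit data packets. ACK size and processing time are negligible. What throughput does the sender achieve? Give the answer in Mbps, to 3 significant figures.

78.3 Mbps

t_tx = L/R = 15000/620000000 = 2.41935e-05 s.
t_prop = 25100/300000000 = 8.36667e-05 s; RTT = 0.000167333 s.
Cycle = t_tx + RTT = 0.000191527 s.
Throughput = L / cycle = 15000 / 0.000191527 = 78.3 Mbps.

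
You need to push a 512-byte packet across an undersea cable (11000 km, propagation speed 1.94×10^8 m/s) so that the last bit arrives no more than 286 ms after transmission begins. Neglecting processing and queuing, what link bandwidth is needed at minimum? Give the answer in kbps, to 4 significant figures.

17.86 kbps

L = 4096 bits.
Propagation delay = 11000000 / 194000000 = 56.701 ms.
Transmission budget = 286 − 56.701 = 229.299 ms.
R ≥ L / t_tx = 4096 bits / 0.229299 s = 17.86 kbps.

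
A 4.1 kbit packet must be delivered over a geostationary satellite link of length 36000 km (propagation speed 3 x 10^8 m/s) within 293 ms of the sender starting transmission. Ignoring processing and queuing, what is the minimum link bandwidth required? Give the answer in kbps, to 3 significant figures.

23.7 kbps

Propagation delay = 36000000 / 300000000 = 120 ms.
Transmission budget = 293 − 120 = 173 ms.
R ≥ L / t_tx = 4100 bits / 0.173 s = 23.7 kbps.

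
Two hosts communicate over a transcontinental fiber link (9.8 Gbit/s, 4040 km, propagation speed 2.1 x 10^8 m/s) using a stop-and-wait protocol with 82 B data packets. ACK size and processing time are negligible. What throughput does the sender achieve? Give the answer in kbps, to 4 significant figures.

t_tx = L/R = 656/9800000000 = 6.69388e-08 s.
t_prop = 4040000/210000000 = 0.0192381 s; RTT = 0.0384762 s.
Cycle = t_tx + RTT = 0.0384763 s.
Throughput = L / cycle = 656 / 0.0384763 = 17.05 kbps.

17.05 kbps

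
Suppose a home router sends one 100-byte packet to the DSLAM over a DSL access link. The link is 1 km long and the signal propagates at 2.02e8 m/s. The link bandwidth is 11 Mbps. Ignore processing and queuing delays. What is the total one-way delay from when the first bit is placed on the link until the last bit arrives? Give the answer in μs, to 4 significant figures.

L = 100 × 8 = 800 bits.
Transmission delay = L/R = 800 / 11000000 = 72.7273 μs.
Propagation delay = d/s = 1000 m / 202000000 m/s = 4.9505 μs.
Total = 77.68 μs.

77.68 μs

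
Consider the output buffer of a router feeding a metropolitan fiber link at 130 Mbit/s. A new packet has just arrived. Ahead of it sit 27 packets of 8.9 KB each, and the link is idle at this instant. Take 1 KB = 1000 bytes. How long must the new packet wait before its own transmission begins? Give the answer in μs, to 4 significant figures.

Each queued packet: L/R = 71200/130000000 = 547.692 μs.
27 queued → 14787.7 μs.
Queuing delay = 14790 μs.

14790 μs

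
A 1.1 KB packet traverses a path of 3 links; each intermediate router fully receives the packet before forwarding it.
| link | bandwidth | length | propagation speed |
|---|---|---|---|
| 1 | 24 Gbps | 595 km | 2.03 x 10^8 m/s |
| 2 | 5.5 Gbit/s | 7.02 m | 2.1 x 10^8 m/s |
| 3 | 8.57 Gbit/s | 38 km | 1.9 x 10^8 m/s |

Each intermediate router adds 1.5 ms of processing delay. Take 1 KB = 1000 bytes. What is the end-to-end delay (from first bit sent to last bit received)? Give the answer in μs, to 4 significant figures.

6134 μs

L = 8800 bits.
Transmission delays (L/R per hop): 0.366667, 1.6, 1.02684 μs; sum = 2.9935 μs.
Propagation delays (d/s per hop): 2931.03, 0.0334286, 200 μs; sum = 3131.07 μs.
Processing at 2 router(s): 2 × 1.5 ms = 3000 μs.
End-to-end = 6134 μs.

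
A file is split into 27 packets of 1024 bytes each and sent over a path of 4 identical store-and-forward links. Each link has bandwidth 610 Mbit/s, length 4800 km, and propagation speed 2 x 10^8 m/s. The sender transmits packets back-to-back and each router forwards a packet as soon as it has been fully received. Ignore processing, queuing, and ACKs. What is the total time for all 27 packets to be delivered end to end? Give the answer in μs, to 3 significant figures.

Per-hop transmission t_tx = L/R = 8192/610000000 = 13.4295 μs.
Per-hop propagation t_prop = 4800000/200000000 = 24000 μs.
Pipeline fill: first packet needs 4·t_tx to clear all hops; remaining 26 packets each add one t_tx.
Total = (4+27-1)·t_tx + 4·t_prop = 30·13.4295 + 4·24000 = 96400 μs.

96400 μs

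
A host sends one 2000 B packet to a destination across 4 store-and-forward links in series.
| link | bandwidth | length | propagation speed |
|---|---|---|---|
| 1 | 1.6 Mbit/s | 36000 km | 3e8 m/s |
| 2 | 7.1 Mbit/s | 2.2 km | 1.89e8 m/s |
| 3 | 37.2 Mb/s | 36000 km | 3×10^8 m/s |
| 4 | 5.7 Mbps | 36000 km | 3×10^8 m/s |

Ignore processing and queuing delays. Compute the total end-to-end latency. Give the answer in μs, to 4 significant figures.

L = 2000 × 8 = 16000 bits.
Transmission delays (L/R per hop): 10000, 2253.52, 430.108, 2807.02 μs; sum = 15490.6 μs.
Propagation delays (d/s per hop): 120000, 11.6402, 120000, 120000 μs; sum = 360012 μs.
End-to-end = 375500 μs.

375500 μs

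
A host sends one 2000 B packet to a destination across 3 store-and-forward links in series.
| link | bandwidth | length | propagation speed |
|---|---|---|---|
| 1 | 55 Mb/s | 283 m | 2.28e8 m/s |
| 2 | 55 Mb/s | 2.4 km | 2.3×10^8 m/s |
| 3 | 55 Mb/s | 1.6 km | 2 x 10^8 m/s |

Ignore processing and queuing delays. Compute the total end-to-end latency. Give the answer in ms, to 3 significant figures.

L = 2000 × 8 = 16000 bits.
Transmission delay per hop = L/R = 16000/55000000 = 0.290909 ms; 3 hops → 0.872727 ms.
Propagation delays (d/s per hop): 0.00124123, 0.0104348, 0.008 ms; sum = 0.019676 ms.
End-to-end = 0.892 ms.

0.892 ms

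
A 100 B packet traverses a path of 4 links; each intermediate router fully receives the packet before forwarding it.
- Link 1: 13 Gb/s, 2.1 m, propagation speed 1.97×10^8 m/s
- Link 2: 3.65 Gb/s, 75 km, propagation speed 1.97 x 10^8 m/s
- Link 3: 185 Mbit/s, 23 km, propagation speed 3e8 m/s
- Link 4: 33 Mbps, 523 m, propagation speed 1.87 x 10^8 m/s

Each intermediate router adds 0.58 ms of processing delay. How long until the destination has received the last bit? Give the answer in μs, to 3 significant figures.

2230 μs

L = 100 × 8 = 800 bits.
Transmission delays (L/R per hop): 0.0615385, 0.219178, 4.32432, 24.2424 μs; sum = 28.8475 μs.
Propagation delays (d/s per hop): 0.0106599, 380.711, 76.6667, 2.79679 μs; sum = 460.185 μs.
Processing at 3 router(s): 3 × 0.58 ms = 1740 μs.
End-to-end = 2230 μs.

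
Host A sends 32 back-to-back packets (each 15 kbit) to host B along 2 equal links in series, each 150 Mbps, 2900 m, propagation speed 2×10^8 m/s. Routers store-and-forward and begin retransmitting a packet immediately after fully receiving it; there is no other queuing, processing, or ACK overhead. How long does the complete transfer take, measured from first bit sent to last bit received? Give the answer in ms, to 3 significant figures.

Per-hop transmission t_tx = L/R = 15000/150000000 = 0.1 ms.
Per-hop propagation t_prop = 2900/200000000 = 0.0145 ms.
Pipeline fill: first packet needs 2·t_tx to clear all hops; remaining 31 packets each add one t_tx.
Total = (2+32-1)·t_tx + 2·t_prop = 33·0.1 + 2·0.0145 = 3.33 ms.

3.33 ms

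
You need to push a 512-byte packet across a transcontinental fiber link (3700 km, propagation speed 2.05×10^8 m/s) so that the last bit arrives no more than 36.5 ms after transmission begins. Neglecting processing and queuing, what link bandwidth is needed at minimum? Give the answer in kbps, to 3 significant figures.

222 kbps

L = 4096 bits.
Propagation delay = 3700000 / 2.05e+08 = 18.0488 ms.
Transmission budget = 36.5 − 18.0488 = 18.4512 ms.
R ≥ L / t_tx = 4096 bits / 0.0184512 s = 222 kbps.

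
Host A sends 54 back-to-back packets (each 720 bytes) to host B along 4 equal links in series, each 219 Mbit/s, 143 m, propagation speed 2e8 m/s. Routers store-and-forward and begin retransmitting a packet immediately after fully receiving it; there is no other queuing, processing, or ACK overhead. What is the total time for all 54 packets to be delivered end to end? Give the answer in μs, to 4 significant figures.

Per-hop transmission t_tx = L/R = 5760/219000000 = 26.3014 μs.
Per-hop propagation t_prop = 143/200000000 = 0.715 μs.
Pipeline fill: first packet needs 4·t_tx to clear all hops; remaining 53 packets each add one t_tx.
Total = (4+54-1)·t_tx + 4·t_prop = 57·26.3014 + 4·0.715 = 1502 μs.

1502 μs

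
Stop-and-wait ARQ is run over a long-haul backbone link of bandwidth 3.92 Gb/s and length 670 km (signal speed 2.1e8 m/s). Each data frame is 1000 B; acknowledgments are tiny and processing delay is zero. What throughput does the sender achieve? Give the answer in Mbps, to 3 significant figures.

t_tx = L/R = 8000/3920000000 = 2.04082e-06 s.
t_prop = 670000/210000000 = 0.00319048 s; RTT = 0.00638095 s.
Cycle = t_tx + RTT = 0.00638299 s.
Throughput = L / cycle = 8000 / 0.00638299 = 1.25 Mbps.

1.25 Mbps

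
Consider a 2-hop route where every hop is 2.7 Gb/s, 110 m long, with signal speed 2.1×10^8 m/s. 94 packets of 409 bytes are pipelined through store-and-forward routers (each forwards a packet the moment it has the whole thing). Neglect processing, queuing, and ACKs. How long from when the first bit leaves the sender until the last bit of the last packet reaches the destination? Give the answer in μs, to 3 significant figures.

Per-hop transmission t_tx = L/R = 3272/2700000000 = 1.21185 μs.
Per-hop propagation t_prop = 110/210000000 = 0.52381 μs.
Pipeline fill: first packet needs 2·t_tx to clear all hops; remaining 93 packets each add one t_tx.
Total = (2+94-1)·t_tx + 2·t_prop = 95·1.21185 + 2·0.52381 = 116 μs.

116 μs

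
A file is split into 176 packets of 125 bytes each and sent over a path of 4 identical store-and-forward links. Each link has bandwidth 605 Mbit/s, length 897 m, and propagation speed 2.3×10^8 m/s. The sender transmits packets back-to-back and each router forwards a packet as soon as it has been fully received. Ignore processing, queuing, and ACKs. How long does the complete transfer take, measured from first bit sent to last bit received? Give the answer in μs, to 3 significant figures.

311 μs

Per-hop transmission t_tx = L/R = 1000/605000000 = 1.65289 μs.
Per-hop propagation t_prop = 897/2.3e+08 = 3.9 μs.
Pipeline fill: first packet needs 4·t_tx to clear all hops; remaining 175 packets each add one t_tx.
Total = (4+176-1)·t_tx + 4·t_prop = 179·1.65289 + 4·3.9 = 311 μs.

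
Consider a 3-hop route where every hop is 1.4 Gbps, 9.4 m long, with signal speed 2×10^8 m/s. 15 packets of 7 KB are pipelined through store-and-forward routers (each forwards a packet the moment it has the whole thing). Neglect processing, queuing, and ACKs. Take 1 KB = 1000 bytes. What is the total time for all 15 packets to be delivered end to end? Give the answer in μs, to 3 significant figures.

680 μs

Per-hop transmission t_tx = L/R = 56000/1400000000 = 40 μs.
Per-hop propagation t_prop = 9.4/200000000 = 0.047 μs.
Pipeline fill: first packet needs 3·t_tx to clear all hops; remaining 14 packets each add one t_tx.
Total = (3+15-1)·t_tx + 3·t_prop = 17·40 + 3·0.047 = 680 μs.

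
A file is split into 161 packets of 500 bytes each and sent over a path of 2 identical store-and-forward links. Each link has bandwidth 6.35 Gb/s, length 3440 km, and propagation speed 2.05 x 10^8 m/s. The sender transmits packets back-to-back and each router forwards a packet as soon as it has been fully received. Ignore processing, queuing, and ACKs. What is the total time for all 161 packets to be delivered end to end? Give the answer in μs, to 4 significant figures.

Per-hop transmission t_tx = L/R = 4000/6350000000 = 0.629921 μs.
Per-hop propagation t_prop = 3440000/2.05e+08 = 16780.5 μs.
Pipeline fill: first packet needs 2·t_tx to clear all hops; remaining 160 packets each add one t_tx.
Total = (2+161-1)·t_tx + 2·t_prop = 162·0.629921 + 2·16780.5 = 33660 μs.

33660 μs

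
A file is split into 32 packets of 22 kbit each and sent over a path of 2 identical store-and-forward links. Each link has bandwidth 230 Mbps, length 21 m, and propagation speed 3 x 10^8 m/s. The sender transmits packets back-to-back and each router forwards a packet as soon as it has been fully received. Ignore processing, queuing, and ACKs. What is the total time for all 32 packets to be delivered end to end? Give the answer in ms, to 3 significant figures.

3.16 ms

Per-hop transmission t_tx = L/R = 22000/230000000 = 0.0956522 ms.
Per-hop propagation t_prop = 21/300000000 = 7e-05 ms.
Pipeline fill: first packet needs 2·t_tx to clear all hops; remaining 31 packets each add one t_tx.
Total = (2+32-1)·t_tx + 2·t_prop = 33·0.0956522 + 2·7e-05 = 3.16 ms.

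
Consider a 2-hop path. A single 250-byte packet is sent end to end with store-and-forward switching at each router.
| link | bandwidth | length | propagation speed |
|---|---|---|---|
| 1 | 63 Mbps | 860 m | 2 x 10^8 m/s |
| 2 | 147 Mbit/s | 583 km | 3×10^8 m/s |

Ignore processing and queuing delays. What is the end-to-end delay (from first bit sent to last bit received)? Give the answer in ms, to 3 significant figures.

L = 250 × 8 = 2000 bits.
Transmission delays (L/R per hop): 0.031746, 0.0136054 ms; sum = 0.0453515 ms.
Propagation delays (d/s per hop): 0.0043, 1.94333 ms; sum = 1.94763 ms.
End-to-end = 1.99 ms.

1.99 ms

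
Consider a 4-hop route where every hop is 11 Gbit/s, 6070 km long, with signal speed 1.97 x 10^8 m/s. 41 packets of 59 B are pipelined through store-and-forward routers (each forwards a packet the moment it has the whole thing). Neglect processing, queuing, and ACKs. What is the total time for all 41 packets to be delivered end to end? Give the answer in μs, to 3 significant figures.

123000 μs

Per-hop transmission t_tx = L/R = 472/11000000000 = 0.0429091 μs.
Per-hop propagation t_prop = 6070000/197000000 = 30812.2 μs.
Pipeline fill: first packet needs 4·t_tx to clear all hops; remaining 40 packets each add one t_tx.
Total = (4+41-1)·t_tx + 4·t_prop = 44·0.0429091 + 4·30812.2 = 123000 μs.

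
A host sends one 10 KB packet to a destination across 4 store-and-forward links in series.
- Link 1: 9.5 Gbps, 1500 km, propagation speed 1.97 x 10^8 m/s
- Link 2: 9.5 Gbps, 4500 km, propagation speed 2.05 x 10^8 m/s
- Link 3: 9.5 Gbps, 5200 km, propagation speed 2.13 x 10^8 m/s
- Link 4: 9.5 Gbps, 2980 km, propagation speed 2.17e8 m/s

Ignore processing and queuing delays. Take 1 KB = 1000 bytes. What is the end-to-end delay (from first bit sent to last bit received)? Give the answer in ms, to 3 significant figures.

L = 80000 bits.
Transmission delay per hop = L/R = 80000/9500000000 = 0.00842105 ms; 4 hops → 0.0336842 ms.
Propagation delays (d/s per hop): 7.61421, 21.9512, 24.4131, 13.7327 ms; sum = 67.7113 ms.
End-to-end = 67.7 ms.

67.7 ms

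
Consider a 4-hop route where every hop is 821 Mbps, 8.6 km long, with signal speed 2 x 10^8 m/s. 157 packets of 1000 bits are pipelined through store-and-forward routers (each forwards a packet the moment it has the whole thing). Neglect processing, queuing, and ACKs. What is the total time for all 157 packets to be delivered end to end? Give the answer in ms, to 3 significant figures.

0.367 ms

Per-hop transmission t_tx = L/R = 1000/821000000 = 0.00121803 ms.
Per-hop propagation t_prop = 8600/200000000 = 0.043 ms.
Pipeline fill: first packet needs 4·t_tx to clear all hops; remaining 156 packets each add one t_tx.
Total = (4+157-1)·t_tx + 4·t_prop = 160·0.00121803 + 4·0.043 = 0.367 ms.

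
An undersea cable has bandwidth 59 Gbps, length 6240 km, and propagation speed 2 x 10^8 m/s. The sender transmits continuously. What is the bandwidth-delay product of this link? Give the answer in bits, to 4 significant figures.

1841000000 bits

Propagation delay = 6240000 / 200000000 = 0.0312 s.
BDP = R × t_prop = 59000000000 × 0.0312 = 1840800000 bits.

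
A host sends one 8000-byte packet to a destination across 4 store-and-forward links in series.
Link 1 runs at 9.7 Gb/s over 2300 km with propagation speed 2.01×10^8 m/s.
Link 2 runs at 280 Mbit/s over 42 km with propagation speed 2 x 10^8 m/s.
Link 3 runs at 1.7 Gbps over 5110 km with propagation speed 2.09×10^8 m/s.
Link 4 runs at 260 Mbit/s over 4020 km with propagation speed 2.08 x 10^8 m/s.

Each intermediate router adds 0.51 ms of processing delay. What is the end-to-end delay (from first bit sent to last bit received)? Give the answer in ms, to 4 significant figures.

L = 8000 × 8 = 64000 bits.
Transmission delays (L/R per hop): 0.00659794, 0.228571, 0.0376471, 0.246154 ms; sum = 0.51897 ms.
Propagation delays (d/s per hop): 11.4428, 0.21, 24.4498, 19.3269 ms; sum = 55.4295 ms.
Processing at 3 router(s): 3 × 0.51 ms = 1.53 ms.
End-to-end = 57.48 ms.

57.48 ms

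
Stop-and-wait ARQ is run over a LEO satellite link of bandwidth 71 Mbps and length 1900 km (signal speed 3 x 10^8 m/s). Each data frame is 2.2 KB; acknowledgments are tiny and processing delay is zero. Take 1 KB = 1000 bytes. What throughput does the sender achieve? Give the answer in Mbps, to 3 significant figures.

1.36 Mbps

t_tx = L/R = 17600/71000000 = 0.000247887 s.
t_prop = 1900000/300000000 = 0.00633333 s; RTT = 0.0126667 s.
Cycle = t_tx + RTT = 0.0129146 s.
Throughput = L / cycle = 17600 / 0.0129146 = 1.36 Mbps.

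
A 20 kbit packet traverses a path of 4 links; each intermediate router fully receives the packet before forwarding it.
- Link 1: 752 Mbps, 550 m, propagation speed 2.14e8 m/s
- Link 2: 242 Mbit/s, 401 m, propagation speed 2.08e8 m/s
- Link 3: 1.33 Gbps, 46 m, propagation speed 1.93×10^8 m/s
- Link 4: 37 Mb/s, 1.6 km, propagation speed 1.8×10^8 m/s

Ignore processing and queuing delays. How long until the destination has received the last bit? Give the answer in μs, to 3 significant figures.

L = 20000 bits.
Transmission delays (L/R per hop): 26.5957, 82.6446, 15.0376, 540.541 μs; sum = 664.819 μs.
Propagation delays (d/s per hop): 2.57009, 1.92788, 0.238342, 8.88889 μs; sum = 13.6252 μs.
End-to-end = 678 μs.

678 μs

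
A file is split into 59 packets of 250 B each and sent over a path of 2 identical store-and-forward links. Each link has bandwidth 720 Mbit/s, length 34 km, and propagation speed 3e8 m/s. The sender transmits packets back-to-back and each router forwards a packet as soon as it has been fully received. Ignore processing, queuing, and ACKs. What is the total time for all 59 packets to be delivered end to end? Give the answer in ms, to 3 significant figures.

Per-hop transmission t_tx = L/R = 2000/720000000 = 0.00277778 ms.
Per-hop propagation t_prop = 34000/300000000 = 0.113333 ms.
Pipeline fill: first packet needs 2·t_tx to clear all hops; remaining 58 packets each add one t_tx.
Total = (2+59-1)·t_tx + 2·t_prop = 60·0.00277778 + 2·0.113333 = 0.393 ms.

0.393 ms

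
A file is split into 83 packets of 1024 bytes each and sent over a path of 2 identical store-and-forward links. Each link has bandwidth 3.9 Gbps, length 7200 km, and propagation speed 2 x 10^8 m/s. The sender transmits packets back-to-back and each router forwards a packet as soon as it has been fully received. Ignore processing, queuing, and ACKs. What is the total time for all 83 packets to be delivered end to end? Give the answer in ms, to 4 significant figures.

72.18 ms

Per-hop transmission t_tx = L/R = 8192/3900000000 = 0.00210051 ms.
Per-hop propagation t_prop = 7200000/200000000 = 36 ms.
Pipeline fill: first packet needs 2·t_tx to clear all hops; remaining 82 packets each add one t_tx.
Total = (2+83-1)·t_tx + 2·t_prop = 84·0.00210051 + 2·36 = 72.18 ms.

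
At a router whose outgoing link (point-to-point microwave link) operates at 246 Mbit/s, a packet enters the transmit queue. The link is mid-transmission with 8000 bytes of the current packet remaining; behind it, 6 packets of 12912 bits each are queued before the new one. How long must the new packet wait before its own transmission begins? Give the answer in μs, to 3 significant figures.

Each queued packet: L/R = 12912/246000000 = 52.4878 μs.
6 queued → 314.927 μs.
Plus remaining 64000 bits of current packet: 260.163 μs.
Queuing delay = 575 μs.

575 μs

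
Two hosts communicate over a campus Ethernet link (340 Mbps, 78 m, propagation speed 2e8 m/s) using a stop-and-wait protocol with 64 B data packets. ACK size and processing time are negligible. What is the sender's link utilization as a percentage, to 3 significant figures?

t_tx = L/R = 512/340000000 = 1.50588e-06 s.
t_prop = 78/200000000 = 3.9e-07 s; RTT = 7.8e-07 s.
Cycle = t_tx + RTT = 2.28588e-06 s.
Utilization = t_tx / cycle = 1.50588e-06/2.28588e-06 = 65.9 %.

65.9 %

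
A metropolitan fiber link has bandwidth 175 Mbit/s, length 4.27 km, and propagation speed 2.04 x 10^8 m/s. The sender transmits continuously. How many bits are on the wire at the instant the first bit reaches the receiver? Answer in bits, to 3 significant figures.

3660 bits

Propagation delay = 4270 / 204000000 = 2.09314e-05 s.
BDP = R × t_prop = 175000000 × 2.09314e-05 = 3662.99 bits.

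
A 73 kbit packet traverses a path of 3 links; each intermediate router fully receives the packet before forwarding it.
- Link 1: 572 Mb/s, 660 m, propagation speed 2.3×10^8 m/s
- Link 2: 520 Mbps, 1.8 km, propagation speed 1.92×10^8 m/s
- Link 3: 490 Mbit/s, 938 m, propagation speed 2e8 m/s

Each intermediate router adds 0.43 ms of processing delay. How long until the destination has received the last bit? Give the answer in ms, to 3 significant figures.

L = 73000 bits.
Transmission delays (L/R per hop): 0.127622, 0.140385, 0.14898 ms; sum = 0.416987 ms.
Propagation delays (d/s per hop): 0.00286957, 0.009375, 0.00469 ms; sum = 0.0169346 ms.
Processing at 2 router(s): 2 × 0.43 ms = 0.86 ms.
End-to-end = 1.29 ms.

1.29 ms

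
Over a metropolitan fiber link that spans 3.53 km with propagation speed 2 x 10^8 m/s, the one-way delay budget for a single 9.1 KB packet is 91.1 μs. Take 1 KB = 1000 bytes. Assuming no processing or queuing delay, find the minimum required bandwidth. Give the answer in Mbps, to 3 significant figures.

991 Mbps

L = 72800 bits.
Propagation delay = 3530 / 200000000 = 17.65 μs.
Transmission budget = 91.1 − 17.65 = 73.45 μs.
R ≥ L / t_tx = 72800 bits / 7.345e-05 s = 991 Mbps.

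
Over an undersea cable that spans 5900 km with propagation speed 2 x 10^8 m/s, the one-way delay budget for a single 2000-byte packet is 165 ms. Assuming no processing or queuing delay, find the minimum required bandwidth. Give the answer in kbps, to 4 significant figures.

118.1 kbps

L = 16000 bits.
Propagation delay = 5900000 / 200000000 = 29.5 ms.
Transmission budget = 165 − 29.5 = 135.5 ms.
R ≥ L / t_tx = 16000 bits / 0.1355 s = 118.1 kbps.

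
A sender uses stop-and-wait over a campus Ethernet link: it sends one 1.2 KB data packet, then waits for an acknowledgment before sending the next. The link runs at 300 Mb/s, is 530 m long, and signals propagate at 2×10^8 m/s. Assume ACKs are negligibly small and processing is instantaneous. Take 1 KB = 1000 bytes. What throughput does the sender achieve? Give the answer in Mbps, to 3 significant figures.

257 Mbps

t_tx = L/R = 9600/300000000 = 3.2e-05 s.
t_prop = 530/200000000 = 2.65e-06 s; RTT = 5.3e-06 s.
Cycle = t_tx + RTT = 3.73e-05 s.
Throughput = L / cycle = 9600 / 3.73e-05 = 257 Mbps.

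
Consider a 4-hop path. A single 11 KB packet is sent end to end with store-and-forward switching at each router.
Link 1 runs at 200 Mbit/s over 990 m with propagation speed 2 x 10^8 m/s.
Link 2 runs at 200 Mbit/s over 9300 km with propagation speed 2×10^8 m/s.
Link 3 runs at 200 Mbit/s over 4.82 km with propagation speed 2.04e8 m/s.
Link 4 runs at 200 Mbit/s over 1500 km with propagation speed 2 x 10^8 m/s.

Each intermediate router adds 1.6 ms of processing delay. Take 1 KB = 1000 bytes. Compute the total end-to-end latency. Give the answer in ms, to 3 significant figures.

L = 88000 bits.
Transmission delay per hop = L/R = 88000/200000000 = 0.44 ms; 4 hops → 1.76 ms.
Propagation delays (d/s per hop): 0.00495, 46.5, 0.0236275, 7.5 ms; sum = 54.0286 ms.
Processing at 3 router(s): 3 × 1.6 ms = 4.8 ms.
End-to-end = 60.6 ms.

60.6 ms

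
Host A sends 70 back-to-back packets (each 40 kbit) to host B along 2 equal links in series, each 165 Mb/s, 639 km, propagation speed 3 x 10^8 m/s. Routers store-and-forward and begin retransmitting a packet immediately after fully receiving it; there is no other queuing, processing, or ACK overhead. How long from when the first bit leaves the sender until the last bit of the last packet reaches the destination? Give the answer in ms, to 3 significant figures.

21.5 ms

Per-hop transmission t_tx = L/R = 40000/165000000 = 0.242424 ms.
Per-hop propagation t_prop = 639000/300000000 = 2.13 ms.
Pipeline fill: first packet needs 2·t_tx to clear all hops; remaining 69 packets each add one t_tx.
Total = (2+70-1)·t_tx + 2·t_prop = 71·0.242424 + 2·2.13 = 21.5 ms.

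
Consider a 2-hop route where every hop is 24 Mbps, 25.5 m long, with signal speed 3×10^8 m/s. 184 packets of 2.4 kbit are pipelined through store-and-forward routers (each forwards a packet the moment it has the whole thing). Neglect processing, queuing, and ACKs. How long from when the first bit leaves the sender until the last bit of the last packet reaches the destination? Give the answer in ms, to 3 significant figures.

18.5 ms

Per-hop transmission t_tx = L/R = 2400/24000000 = 0.1 ms.
Per-hop propagation t_prop = 25.5/300000000 = 8.5e-05 ms.
Pipeline fill: first packet needs 2·t_tx to clear all hops; remaining 183 packets each add one t_tx.
Total = (2+184-1)·t_tx + 2·t_prop = 185·0.1 + 2·8.5e-05 = 18.5 ms.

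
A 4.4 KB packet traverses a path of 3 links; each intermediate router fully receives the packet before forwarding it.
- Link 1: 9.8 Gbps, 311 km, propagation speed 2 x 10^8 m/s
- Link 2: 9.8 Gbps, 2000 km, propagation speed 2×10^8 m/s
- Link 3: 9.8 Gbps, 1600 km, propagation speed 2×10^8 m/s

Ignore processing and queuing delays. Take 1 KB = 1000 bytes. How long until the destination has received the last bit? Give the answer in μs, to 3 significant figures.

L = 35200 bits.
Transmission delay per hop = L/R = 35200/9800000000 = 3.59184 μs; 3 hops → 10.7755 μs.
Propagation delays (d/s per hop): 1555, 10000, 8000 μs; sum = 19555 μs.
End-to-end = 19600 μs.

19600 μs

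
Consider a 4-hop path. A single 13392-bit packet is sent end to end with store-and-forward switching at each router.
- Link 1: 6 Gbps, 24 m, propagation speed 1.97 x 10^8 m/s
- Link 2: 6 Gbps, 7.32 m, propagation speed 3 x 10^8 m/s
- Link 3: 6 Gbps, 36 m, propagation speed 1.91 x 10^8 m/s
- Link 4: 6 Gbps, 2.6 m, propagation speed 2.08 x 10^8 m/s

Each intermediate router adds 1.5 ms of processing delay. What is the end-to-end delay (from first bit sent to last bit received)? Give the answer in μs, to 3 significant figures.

4510 μs

Transmission delay per hop = L/R = 13392/6000000000 = 2.232 μs; 4 hops → 8.928 μs.
Propagation delays (d/s per hop): 0.121827, 0.0244, 0.188482, 0.0125 μs; sum = 0.347209 μs.
Processing at 3 router(s): 3 × 1.5 ms = 4500 μs.
End-to-end = 4510 μs.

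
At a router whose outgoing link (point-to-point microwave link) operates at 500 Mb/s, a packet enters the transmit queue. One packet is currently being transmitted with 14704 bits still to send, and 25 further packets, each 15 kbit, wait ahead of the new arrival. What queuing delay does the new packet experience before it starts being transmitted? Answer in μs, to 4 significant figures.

779.4 μs

Each queued packet: L/R = 15000/500000000 = 30 μs.
25 queued → 750 μs.
Plus remaining 14704 bits of current packet: 29.408 μs.
Queuing delay = 779.4 μs.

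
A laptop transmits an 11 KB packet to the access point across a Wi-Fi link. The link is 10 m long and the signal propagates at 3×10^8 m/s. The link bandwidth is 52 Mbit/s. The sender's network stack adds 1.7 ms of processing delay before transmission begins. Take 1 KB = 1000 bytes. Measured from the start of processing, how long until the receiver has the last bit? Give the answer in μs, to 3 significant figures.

3390 μs

L = 88000 bits.
Transmission delay = L/R = 88000 / 52000000 = 1692.31 μs.
Propagation delay = d/s = 10 m / 300000000 m/s = 0.0333333 μs.
Plus processing delay 1.7 ms = 1700 μs.
Total = 3390 μs.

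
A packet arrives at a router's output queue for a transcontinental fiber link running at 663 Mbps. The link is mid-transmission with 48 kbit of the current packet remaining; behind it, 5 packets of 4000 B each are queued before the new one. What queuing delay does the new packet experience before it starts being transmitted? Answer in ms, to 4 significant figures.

Each queued packet: L/R = 32000/663000000 = 0.0482655 ms.
5 queued → 0.241327 ms.
Plus remaining 48000 bits of current packet: 0.0723982 ms.
Queuing delay = 0.3137 ms.

0.3137 ms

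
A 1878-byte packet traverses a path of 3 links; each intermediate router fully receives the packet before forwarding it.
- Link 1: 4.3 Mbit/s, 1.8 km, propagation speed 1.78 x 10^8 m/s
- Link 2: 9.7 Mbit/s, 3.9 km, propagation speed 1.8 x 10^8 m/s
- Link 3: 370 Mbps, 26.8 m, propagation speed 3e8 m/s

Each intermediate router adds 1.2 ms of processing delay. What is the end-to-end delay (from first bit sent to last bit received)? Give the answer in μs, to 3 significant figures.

7520 μs

L = 1878 × 8 = 15024 bits.
Transmission delays (L/R per hop): 3493.95, 1548.87, 40.6054 μs; sum = 5083.42 μs.
Propagation delays (d/s per hop): 10.1124, 21.6667, 0.0893333 μs; sum = 31.8684 μs.
Processing at 2 router(s): 2 × 1.2 ms = 2400 μs.
End-to-end = 7520 μs.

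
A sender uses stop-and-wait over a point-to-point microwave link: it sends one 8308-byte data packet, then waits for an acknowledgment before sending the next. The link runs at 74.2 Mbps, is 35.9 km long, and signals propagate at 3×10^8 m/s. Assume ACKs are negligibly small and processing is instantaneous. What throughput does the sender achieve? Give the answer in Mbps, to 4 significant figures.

58.55 Mbps

t_tx = L/R = 66464/74200000 = 0.000895741 s.
t_prop = 35900/300000000 = 0.000119667 s; RTT = 0.000239333 s.
Cycle = t_tx + RTT = 0.00113507 s.
Throughput = L / cycle = 66464 / 0.00113507 = 58.55 Mbps.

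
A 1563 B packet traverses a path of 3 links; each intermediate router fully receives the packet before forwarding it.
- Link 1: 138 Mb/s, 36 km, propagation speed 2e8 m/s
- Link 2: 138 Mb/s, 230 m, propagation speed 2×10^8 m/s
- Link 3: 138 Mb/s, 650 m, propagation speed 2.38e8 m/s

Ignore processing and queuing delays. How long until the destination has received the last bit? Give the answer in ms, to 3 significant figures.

L = 1563 × 8 = 12504 bits.
Transmission delay per hop = L/R = 12504/138000000 = 0.0906087 ms; 3 hops → 0.271826 ms.
Propagation delays (d/s per hop): 0.18, 0.00115, 0.00273109 ms; sum = 0.183881 ms.
End-to-end = 0.456 ms.

0.456 ms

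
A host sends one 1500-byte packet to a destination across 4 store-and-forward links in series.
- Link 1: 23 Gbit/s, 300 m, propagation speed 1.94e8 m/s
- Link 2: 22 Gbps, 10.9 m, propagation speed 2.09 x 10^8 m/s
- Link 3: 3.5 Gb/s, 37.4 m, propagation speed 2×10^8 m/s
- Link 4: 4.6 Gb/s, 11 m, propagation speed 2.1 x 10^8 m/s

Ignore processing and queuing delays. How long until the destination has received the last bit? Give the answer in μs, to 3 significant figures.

L = 1500 × 8 = 12000 bits.
Transmission delays (L/R per hop): 0.521739, 0.545455, 3.42857, 2.6087 μs; sum = 7.10446 μs.
Propagation delays (d/s per hop): 1.54639, 0.0521531, 0.187, 0.052381 μs; sum = 1.83793 μs.
End-to-end = 8.94 μs.

8.94 μs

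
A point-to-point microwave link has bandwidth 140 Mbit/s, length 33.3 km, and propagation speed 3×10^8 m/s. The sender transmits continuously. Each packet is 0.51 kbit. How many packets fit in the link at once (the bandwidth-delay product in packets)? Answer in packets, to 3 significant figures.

Propagation delay = 33300 / 300000000 = 0.000111 s.
BDP = R × t_prop = 140000000 × 0.000111 = 15540 bits.
In packets of 510 bits: 30.5 packets.

30.5 packets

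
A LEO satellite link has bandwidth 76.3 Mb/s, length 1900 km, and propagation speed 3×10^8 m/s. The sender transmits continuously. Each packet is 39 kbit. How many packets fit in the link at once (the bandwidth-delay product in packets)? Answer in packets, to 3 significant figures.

Propagation delay = 1900000 / 300000000 = 0.00633333 s.
BDP = R × t_prop = 76300000 × 0.00633333 = 483233 bits.
In packets of 39000 bits: 12.4 packets.

12.4 packets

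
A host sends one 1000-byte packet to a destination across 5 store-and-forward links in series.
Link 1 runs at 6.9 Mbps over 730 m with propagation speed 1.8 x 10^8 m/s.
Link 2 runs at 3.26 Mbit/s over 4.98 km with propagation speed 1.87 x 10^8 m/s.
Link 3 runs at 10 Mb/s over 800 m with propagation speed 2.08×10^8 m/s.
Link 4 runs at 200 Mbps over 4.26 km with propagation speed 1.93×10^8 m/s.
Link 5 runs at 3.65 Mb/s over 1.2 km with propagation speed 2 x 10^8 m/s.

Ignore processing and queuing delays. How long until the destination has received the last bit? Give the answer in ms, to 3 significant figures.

6.71 ms

L = 1000 × 8 = 8000 bits.
Transmission delays (L/R per hop): 1.15942, 2.45399, 0.8, 0.04, 2.19178 ms; sum = 6.64519 ms.
Propagation delays (d/s per hop): 0.00405556, 0.026631, 0.00384615, 0.0220725, 0.006 ms; sum = 0.0626053 ms.
End-to-end = 6.71 ms.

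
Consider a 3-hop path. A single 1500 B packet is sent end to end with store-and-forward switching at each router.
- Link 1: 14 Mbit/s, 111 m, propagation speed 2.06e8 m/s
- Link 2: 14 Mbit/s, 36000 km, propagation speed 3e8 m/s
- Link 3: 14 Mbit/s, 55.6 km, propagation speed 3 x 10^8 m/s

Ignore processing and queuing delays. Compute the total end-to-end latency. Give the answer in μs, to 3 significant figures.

123000 μs

L = 1500 × 8 = 12000 bits.
Transmission delay per hop = L/R = 12000/14000000 = 857.143 μs; 3 hops → 2571.43 μs.
Propagation delays (d/s per hop): 0.538835, 120000, 185.333 μs; sum = 120186 μs.
End-to-end = 123000 μs.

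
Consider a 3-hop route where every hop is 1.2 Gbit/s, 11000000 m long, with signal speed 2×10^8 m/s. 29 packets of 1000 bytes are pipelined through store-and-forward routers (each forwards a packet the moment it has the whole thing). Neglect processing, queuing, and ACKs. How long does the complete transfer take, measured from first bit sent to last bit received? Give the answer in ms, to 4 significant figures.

Per-hop transmission t_tx = L/R = 8000/1200000000 = 0.00666667 ms.
Per-hop propagation t_prop = 11000000/200000000 = 55 ms.
Pipeline fill: first packet needs 3·t_tx to clear all hops; remaining 28 packets each add one t_tx.
Total = (3+29-1)·t_tx + 3·t_prop = 31·0.00666667 + 3·55 = 165.2 ms.

165.2 ms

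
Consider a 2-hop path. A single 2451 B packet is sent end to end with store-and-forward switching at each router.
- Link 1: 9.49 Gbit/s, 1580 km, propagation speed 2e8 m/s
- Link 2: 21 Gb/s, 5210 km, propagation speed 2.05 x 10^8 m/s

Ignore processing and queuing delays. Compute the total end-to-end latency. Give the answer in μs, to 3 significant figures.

L = 2451 × 8 = 19608 bits.
Transmission delays (L/R per hop): 2.06617, 0.933714 μs; sum = 2.99989 μs.
Propagation delays (d/s per hop): 7900, 25414.6 μs; sum = 33314.6 μs.
End-to-end = 33300 μs.

33300 μs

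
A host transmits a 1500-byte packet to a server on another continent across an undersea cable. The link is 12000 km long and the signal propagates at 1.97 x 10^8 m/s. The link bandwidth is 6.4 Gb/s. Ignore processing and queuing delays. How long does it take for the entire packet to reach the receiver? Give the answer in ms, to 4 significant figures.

60.92 ms

L = 1500 × 8 = 12000 bits.
Transmission delay = L/R = 12000 / 6400000000 = 0.001875 ms.
Propagation delay = d/s = 12000000 m / 197000000 m/s = 60.9137 ms.
Total = 60.92 ms.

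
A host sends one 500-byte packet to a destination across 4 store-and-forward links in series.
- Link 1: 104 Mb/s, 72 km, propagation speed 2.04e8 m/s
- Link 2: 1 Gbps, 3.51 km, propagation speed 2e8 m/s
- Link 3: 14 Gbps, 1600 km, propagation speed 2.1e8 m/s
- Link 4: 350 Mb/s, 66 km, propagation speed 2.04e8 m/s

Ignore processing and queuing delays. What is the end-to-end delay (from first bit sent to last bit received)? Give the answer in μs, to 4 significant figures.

8367 μs

L = 500 × 8 = 4000 bits.
Transmission delays (L/R per hop): 38.4615, 4, 0.285714, 11.4286 μs; sum = 54.1758 μs.
Propagation delays (d/s per hop): 352.941, 17.55, 7619.05, 323.529 μs; sum = 8313.07 μs.
End-to-end = 8367 μs.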